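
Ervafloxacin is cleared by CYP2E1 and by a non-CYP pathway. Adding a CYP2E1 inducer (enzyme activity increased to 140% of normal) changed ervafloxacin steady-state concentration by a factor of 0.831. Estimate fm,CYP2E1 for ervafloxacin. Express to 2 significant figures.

0.51

Write x for the fraction cleared via CYP2E1. The observed steady-state concentration change means clearance rose to 1/0.831 = 1.203 of baseline.
Only the CYP2E1 route changed, so 1.203 = x·1.4 + (1 − x), giving x = 0.51.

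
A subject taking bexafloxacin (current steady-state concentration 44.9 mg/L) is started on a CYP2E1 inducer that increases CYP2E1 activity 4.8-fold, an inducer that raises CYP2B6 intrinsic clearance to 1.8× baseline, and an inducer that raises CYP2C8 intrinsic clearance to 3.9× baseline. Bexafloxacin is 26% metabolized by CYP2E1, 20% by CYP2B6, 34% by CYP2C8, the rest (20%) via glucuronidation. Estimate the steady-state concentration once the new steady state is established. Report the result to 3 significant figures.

The CYP2E1 pathway (26% of clearance) rises to 4.8× activity: 0.26 × 4.8 = 1.248.
The CYP2B6 pathway (20% of clearance) increases to 1.8× activity: 0.2 × 1.8 = 0.36.
The CYP2C8 pathway (34% of clearance) increases to 3.9× activity: 0.34 × 3.9 = 1.326.
The remaining 20% of clearance is unaffected.
CL_new/CL_old = 1.248 + 0.36 + 1.326 + 0.2 = 3.134.
Steady-state concentration ∝ 1/CL: new value = 44.9 / 3.134 = 14.3 mg/L.

14.3 mg/L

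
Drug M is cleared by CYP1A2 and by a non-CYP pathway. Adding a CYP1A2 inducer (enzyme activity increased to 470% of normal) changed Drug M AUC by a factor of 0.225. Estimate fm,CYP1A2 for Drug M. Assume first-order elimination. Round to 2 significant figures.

Call the CYP1A2 fraction fm. After the interaction, CL_new/CL_old = fm × 4.7 + (1 − fm).
AUC ratio = 1 / (new CL fraction), so new CL fraction = 1 / 0.225 = 4.444.
fm × 4.7 + 1 − fm = 4.444  ⇒  fm × (4.7 − 1) = 3.444  ⇒  fm = 0.93.

0.93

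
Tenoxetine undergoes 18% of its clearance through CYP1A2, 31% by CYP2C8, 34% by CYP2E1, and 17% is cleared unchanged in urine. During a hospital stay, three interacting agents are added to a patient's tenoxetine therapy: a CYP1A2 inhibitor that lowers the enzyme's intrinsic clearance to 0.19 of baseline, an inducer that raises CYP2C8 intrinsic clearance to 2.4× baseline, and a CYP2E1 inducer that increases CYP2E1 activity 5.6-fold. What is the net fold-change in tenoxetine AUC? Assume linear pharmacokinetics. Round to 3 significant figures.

CYP1A2: 0.18 × 0.19 = 0.0342
CYP2C8: 0.31 × 2.4 = 0.744
CYP2E1: 0.34 × 5.6 = 1.904
Other: 0.17 (unchanged)
New clearance relative to baseline: 0.0342 + 0.744 + 1.904 + 0.17 = 2.8522.
Net AUC ratio = 1 / 2.8522 = 0.351.

0.351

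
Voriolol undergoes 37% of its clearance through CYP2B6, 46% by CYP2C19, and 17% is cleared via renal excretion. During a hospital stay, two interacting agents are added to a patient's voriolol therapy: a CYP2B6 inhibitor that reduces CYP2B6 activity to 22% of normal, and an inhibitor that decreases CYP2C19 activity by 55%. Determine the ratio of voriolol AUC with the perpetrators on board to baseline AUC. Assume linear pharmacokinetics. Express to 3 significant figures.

CYP2B6: 0.37 × 0.22 = 0.0814
CYP2C19: 0.46 × 0.45 = 0.207
Other: 0.17 (unchanged)
CL_new/CL_old = 0.0814 + 0.207 + 0.17 = 0.4584.
Because AUC varies inversely with clearance, the combined effect is 1 / 0.4584 = 2.18.

2.18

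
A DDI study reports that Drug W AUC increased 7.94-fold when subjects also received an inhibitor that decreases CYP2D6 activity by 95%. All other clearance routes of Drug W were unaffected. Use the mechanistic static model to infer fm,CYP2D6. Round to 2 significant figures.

0.92

CL'/CL = 1 / 7.94 = 0.1259
0.05·fm + (1 − fm) = 0.1259
fm = (0.1259 − 1) / (0.05 − 1) = 0.92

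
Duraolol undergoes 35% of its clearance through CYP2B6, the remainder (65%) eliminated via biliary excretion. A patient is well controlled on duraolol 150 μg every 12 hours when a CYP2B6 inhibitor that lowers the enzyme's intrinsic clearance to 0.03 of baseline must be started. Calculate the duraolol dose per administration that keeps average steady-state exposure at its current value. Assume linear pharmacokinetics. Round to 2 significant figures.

99 μg

CYP2B6: 0.35 × 0.03 = 0.0105
Other: 0.65 (unchanged)
New clearance relative to baseline: 0.0105 + 0.65 = 0.6605.
To maintain the same steady-state level, dose must scale with clearance: new dose = 150 × 0.6605 = 99 μg.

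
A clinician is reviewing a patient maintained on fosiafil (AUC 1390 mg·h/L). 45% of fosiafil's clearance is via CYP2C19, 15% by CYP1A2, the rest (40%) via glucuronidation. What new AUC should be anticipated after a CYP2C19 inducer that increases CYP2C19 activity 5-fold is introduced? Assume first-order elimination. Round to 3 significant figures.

496 mg·h/L

The CYP2C19 pathway (45% of clearance) is boosted to 5× activity: 0.45 × 5 = 2.25.
CYP1A2 (15%) and the residual 40% are unaffected.
New clearance relative to baseline: 2.25 + 0.15 + 0.4 = 2.8.
AUC ∝ 1/CL, so new value = 1390 / 2.8 = 496 mg·h/L.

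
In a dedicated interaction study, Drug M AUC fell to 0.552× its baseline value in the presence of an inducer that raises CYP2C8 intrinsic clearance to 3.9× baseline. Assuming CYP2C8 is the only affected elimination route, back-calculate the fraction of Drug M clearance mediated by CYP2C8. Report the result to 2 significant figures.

Call the CYP2C8 fraction fm. After the interaction, CL_new/CL_old = fm × 3.9 + (1 − fm).
AUC ratio = 1 / (new CL fraction), so new CL fraction = 1 / 0.552 = 1.812.
fm × 3.9 + 1 − fm = 1.812  ⇒  fm × (3.9 − 1) = 0.8116  ⇒  fm = 0.28.

0.28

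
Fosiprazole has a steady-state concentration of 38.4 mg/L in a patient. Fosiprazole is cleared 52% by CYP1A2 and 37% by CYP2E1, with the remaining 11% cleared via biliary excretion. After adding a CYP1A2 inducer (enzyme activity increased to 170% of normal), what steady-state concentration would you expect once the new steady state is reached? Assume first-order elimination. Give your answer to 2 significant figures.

CYP1A2: 0.52 × 1.7 = 0.884
CYP2E1: 0.37 (unchanged)
Other: 0.11 (unchanged)
Relative clearance = 0.884 + 0.37 + 0.11 = 1.364.
With dosing unchanged, steady-state concentration scales as 1/CL: 38.4 / 1.364 = 28 mg/L.

28 mg/L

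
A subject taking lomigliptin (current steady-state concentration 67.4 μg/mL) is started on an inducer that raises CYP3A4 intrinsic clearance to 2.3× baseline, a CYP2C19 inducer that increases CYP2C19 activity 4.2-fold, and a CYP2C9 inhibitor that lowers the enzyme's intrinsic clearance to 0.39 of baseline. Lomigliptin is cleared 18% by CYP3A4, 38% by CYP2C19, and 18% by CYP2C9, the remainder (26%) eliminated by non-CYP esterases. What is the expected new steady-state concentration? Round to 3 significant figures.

The CYP3A4 pathway (18% of clearance) rises to 2.3× activity: 0.18 × 2.3 = 0.414.
The CYP2C19 pathway (38% of clearance) rises to 4.2× activity: 0.38 × 4.2 = 1.596.
The CYP2C9 pathway (18% of clearance) is reduced to 0.39× activity: 0.18 × 0.39 = 0.0702.
Non-CYP routes (26%) are unchanged.
CL_new/CL_old = 0.414 + 1.596 + 0.0702 + 0.26 = 2.3402.
New steady-state concentration = 67.4 / 2.3402 = 28.8 μg/mL (concentration scales inversely with clearance).

28.8 μg/mL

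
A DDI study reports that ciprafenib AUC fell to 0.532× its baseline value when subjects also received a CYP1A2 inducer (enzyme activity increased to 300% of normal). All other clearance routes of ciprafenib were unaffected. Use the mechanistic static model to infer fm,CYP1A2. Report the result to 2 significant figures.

Call the CYP1A2 fraction fm. After the interaction, CL_new/CL_old = fm × 3 + (1 − fm).
AUC ratio = 1 / (new CL fraction), so new CL fraction = 1 / 0.532 = 1.88.
fm × 3 + 1 − fm = 1.88  ⇒  fm × (3 − 1) = 0.8797  ⇒  fm = 0.44.

0.44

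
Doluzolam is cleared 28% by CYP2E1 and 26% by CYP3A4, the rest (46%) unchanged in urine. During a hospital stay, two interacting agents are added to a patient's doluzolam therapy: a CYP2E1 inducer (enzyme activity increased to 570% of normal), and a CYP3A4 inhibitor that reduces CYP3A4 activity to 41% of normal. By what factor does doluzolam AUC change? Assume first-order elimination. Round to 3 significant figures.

The CYP2E1 pathway (28% of clearance) is boosted to 5.7× activity: 0.28 × 5.7 = 1.596.
The CYP3A4 pathway (26% of clearance) is reduced to 0.41× activity: 0.26 × 0.41 = 0.1066.
The remaining 46% of clearance is unaffected.
New clearance relative to baseline: 1.596 + 0.1066 + 0.46 = 2.1626.
Because AUC varies inversely with clearance, the combined effect is 1 / 2.1626 = 0.462.

0.462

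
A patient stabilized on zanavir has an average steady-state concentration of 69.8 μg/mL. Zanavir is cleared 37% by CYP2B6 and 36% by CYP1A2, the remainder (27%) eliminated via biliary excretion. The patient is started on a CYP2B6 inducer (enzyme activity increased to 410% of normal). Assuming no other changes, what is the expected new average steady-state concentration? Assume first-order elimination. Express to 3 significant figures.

CYP2B6: 0.37 × 4.1 = 1.517
CYP1A2: 0.36 (unchanged)
Other: 0.27 (unchanged)
New clearance relative to baseline: 1.517 + 0.36 + 0.27 = 2.147.
With dosing unchanged, average steady-state concentration scales as 1/CL: 69.8 / 2.147 = 32.5 μg/mL.

32.5 μg/mL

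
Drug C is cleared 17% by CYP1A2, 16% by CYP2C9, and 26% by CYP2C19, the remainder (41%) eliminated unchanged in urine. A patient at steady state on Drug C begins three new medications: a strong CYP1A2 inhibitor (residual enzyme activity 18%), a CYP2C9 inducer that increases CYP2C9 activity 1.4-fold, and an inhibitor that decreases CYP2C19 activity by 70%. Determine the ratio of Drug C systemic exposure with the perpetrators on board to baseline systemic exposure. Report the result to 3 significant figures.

1.35

CYP1A2: 0.17 × 0.18 = 0.0306
CYP2C9: 0.16 × 1.4 = 0.224
CYP2C19: 0.26 × 0.3 = 0.078
Other: 0.41 (unchanged)
CL_new/CL_old = 0.0306 + 0.224 + 0.078 + 0.41 = 0.7426.
Net systemic exposure ratio = 1 / 0.7426 = 1.35.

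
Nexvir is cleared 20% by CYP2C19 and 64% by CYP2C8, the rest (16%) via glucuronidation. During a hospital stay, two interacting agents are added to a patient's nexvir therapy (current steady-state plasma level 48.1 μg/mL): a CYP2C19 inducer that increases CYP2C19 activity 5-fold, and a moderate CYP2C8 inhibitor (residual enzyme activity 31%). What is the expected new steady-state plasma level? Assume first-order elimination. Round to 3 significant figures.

The CYP2C19 pathway (20% of clearance) is boosted to 5× activity: 0.2 × 5 = 1.
The CYP2C8 pathway (64% of clearance) falls to 0.31× activity: 0.64 × 0.31 = 0.1984.
The remaining 16% of clearance is unaffected.
Relative clearance = 1 + 0.1984 + 0.16 = 1.3584.
New steady-state plasma level = 48.1 / 1.3584 = 35.4 μg/mL (concentration scales inversely with clearance).

35.4 μg/mL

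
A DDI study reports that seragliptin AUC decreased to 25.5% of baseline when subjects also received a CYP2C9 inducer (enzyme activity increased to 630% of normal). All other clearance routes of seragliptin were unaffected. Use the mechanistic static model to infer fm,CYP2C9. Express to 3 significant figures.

Let x = fm,CYP2C9. Because AUC ∝ 1/CL, relative clearance rose to 1/0.255 = 3.922.
Only the CYP2C9 route changed, so 3.922 = x·6.3 + (1 − x), giving x = 0.551.

0.551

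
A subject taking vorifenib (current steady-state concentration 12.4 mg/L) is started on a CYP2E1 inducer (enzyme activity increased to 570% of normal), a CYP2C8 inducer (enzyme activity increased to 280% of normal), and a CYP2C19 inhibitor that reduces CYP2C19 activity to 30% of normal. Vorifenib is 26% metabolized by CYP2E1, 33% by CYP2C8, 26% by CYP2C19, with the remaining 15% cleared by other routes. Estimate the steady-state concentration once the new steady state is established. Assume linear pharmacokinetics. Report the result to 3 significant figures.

CYP2E1: 0.26 × 5.7 = 1.482
CYP2C8: 0.33 × 2.8 = 0.924
CYP2C19: 0.26 × 0.3 = 0.078
Other: 0.15 (unchanged)
Relative clearance = 1.482 + 0.924 + 0.078 + 0.15 = 2.634.
New steady-state concentration = 12.4 / 2.634 = 4.71 mg/L (concentration scales inversely with clearance).

4.71 mg/L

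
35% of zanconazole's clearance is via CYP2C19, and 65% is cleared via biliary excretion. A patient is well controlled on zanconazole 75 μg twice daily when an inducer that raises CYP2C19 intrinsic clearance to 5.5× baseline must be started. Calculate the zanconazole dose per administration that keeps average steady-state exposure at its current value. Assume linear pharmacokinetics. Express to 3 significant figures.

The CYP2C19 pathway (35% of clearance) increases to 5.5× activity: 0.35 × 5.5 = 1.925.
Non-CYP routes (65%) are unchanged.
CL_new/CL_old = 1.925 + 0.65 = 2.575.
Exposure is unchanged when dose changes in proportion to clearance. New dose = 75 μg × 2.575 = 193 μg.

193 μg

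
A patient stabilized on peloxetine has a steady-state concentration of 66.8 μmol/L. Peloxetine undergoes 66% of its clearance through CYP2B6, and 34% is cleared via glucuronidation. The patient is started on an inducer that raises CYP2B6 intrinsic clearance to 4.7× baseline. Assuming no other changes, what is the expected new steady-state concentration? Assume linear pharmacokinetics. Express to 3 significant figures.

The CYP2B6 pathway (66% of clearance) increases to 4.7× activity: 0.66 × 4.7 = 3.102.
The remaining 34% of clearance is unaffected.
New clearance relative to baseline: 3.102 + 0.34 = 3.442.
With dosing unchanged, steady-state concentration scales as 1/CL: 66.8 / 3.442 = 19.4 μmol/L.

19.4 μmol/L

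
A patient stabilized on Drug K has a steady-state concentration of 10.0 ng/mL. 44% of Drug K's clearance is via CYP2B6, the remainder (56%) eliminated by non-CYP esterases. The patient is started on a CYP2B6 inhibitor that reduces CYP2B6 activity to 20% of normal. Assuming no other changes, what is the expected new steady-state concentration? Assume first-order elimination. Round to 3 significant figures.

15.4 ng/mL

The CYP2B6 pathway (44% of clearance) falls to 0.2× activity: 0.44 × 0.2 = 0.088.
Non-CYP routes (56%) are unchanged.
Relative clearance = 0.088 + 0.56 = 0.648.
Steady-state concentration ∝ 1/CL, so new value = 10.0 / 0.648 = 15.4 ng/mL.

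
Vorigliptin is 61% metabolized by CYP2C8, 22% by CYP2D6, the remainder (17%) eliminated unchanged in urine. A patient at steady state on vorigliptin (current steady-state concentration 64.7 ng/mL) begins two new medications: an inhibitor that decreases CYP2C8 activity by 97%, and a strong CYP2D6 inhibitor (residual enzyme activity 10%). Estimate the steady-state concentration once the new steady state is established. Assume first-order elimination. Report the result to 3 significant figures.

The CYP2C8 pathway (61% of clearance) falls to 0.03× activity: 0.61 × 0.03 = 0.0183.
The CYP2D6 pathway (22% of clearance) drops to 0.1× activity: 0.22 × 0.1 = 0.022.
Non-CYP routes (17%) are unchanged.
Relative clearance = 0.0183 + 0.022 + 0.17 = 0.2103.
Dividing the baseline by the relative clearance: 64.7 / 0.2103 = 308 ng/mL.

308 ng/mL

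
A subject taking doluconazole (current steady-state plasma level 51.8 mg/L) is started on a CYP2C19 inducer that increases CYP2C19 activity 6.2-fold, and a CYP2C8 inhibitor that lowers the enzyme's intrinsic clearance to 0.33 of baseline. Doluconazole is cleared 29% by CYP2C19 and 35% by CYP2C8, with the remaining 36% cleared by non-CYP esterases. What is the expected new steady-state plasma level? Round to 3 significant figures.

22.8 mg/L

CYP2C19: 0.29 × 6.2 = 1.798
CYP2C8: 0.35 × 0.33 = 0.1155
Other: 0.36 (unchanged)
CL_new/CL_old = 1.798 + 0.1155 + 0.36 = 2.2735.
Steady-state plasma level ∝ 1/CL: new value = 51.8 / 2.2735 = 22.8 mg/L.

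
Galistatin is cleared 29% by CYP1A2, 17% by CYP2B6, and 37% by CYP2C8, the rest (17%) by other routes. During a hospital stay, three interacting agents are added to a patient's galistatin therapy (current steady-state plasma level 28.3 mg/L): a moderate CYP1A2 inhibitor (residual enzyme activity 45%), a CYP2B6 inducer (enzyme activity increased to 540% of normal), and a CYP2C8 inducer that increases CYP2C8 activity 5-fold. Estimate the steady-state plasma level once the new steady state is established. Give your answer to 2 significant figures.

CYP1A2: 0.29 × 0.45 = 0.1305
CYP2B6: 0.17 × 5.4 = 0.918
CYP2C8: 0.37 × 5 = 1.85
Other: 0.17 (unchanged)
New clearance relative to baseline: 0.1305 + 0.918 + 1.85 + 0.17 = 3.0685.
Steady-state plasma level ∝ 1/CL: new value = 28.3 / 3.0685 = 9.2 mg/L.

9.2 mg/L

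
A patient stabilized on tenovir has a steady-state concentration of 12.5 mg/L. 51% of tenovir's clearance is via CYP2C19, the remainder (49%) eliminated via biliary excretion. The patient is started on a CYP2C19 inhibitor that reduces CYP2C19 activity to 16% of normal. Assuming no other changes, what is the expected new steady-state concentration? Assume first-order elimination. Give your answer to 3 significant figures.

The CYP2C19 pathway (51% of clearance) drops to 0.16× activity: 0.51 × 0.16 = 0.0816.
Non-CYP routes (49%) are unchanged.
CL_new/CL_old = 0.0816 + 0.49 = 0.5716.
Steady-state concentration ∝ 1/CL, so new value = 12.5 / 0.5716 = 21.9 mg/L.

21.9 mg/L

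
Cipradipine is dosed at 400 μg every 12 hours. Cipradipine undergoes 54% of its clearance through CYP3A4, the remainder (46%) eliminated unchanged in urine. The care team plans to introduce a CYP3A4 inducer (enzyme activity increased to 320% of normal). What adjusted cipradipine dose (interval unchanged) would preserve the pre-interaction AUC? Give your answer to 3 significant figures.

The CYP3A4 pathway (54% of clearance) is boosted to 3.2× activity: 0.54 × 3.2 = 1.728.
Non-CYP routes (46%) are unchanged.
CL_new/CL_old = 1.728 + 0.46 = 2.188.
Exposure is unchanged when dose changes in proportion to clearance. New dose = 400 μg × 2.188 = 875 μg.

875 μg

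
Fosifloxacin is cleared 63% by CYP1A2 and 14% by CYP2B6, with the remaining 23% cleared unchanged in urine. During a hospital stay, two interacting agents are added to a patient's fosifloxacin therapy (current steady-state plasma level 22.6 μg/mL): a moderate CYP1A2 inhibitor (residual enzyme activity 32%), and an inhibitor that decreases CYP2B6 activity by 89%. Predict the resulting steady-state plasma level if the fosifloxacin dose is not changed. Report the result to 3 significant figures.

CYP1A2: 0.63 × 0.32 = 0.2016
CYP2B6: 0.14 × 0.11 = 0.0154
Other: 0.23 (unchanged)
CL_new/CL_old = 0.2016 + 0.0154 + 0.23 = 0.447.
Steady-state plasma level ∝ 1/CL: new value = 22.6 / 0.447 = 50.6 μg/mL.

50.6 μg/mL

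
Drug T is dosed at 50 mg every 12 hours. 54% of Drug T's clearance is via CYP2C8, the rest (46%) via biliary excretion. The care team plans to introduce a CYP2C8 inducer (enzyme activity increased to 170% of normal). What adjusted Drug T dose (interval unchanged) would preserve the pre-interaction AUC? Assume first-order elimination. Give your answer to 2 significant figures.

CYP2C8: 0.54 × 1.7 = 0.918
Other: 0.46 (unchanged)
Relative clearance = 0.918 + 0.46 = 1.378.
Exposure is unchanged when dose changes in proportion to clearance. New dose = 50 mg × 1.378 = 69 mg.

69 mg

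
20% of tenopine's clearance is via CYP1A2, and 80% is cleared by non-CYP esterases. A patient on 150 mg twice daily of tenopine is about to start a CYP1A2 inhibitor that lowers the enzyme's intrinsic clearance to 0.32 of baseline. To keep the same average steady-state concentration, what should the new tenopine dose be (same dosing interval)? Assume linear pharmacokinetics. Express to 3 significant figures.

The CYP1A2 pathway (20% of clearance) is reduced to 0.32× activity: 0.2 × 0.32 = 0.064.
Non-CYP routes (80%) are unchanged.
Relative clearance = 0.064 + 0.8 = 0.864.
To maintain the same steady-state level, dose must scale with clearance: new dose = 150 × 0.864 = 130 mg.

130 mg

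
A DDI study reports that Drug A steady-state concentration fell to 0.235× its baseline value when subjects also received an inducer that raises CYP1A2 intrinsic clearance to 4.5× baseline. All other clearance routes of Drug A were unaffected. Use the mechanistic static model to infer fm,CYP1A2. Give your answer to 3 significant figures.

0.930

CL'/CL = 1 / 0.235 = 4.255
4.5·fm + (1 − fm) = 4.255
fm = (4.255 − 1) / (4.5 − 1) = 0.930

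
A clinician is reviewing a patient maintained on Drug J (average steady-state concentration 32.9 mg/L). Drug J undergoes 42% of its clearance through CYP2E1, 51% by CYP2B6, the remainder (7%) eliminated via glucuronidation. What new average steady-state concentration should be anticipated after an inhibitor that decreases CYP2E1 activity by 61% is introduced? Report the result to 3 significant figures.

The CYP2E1 pathway (42% of clearance) falls to 0.39× activity: 0.42 × 0.39 = 0.1638.
CYP2B6 (51%) and the residual 7% are unaffected.
New clearance relative to baseline: 0.1638 + 0.51 + 0.07 = 0.7438.
New average steady-state concentration = baseline ÷ relative clearance = 32.9 / 0.7438 = 44.2 mg/L.

44.2 mg/L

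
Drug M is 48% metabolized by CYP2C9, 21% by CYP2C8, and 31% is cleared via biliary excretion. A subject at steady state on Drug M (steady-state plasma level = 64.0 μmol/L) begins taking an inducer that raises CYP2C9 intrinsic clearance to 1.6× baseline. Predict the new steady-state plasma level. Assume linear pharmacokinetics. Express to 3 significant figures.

The CYP2C9 pathway (48% of clearance) is boosted to 1.6× activity: 0.48 × 1.6 = 0.768.
CYP2C8 (21%) and the residual 31% are unaffected.
CL_new/CL_old = 0.768 + 0.21 + 0.31 = 1.288.
Steady-state plasma level ∝ 1/CL, so new value = 64.0 / 1.288 = 49.7 μmol/L.

49.7 μmol/L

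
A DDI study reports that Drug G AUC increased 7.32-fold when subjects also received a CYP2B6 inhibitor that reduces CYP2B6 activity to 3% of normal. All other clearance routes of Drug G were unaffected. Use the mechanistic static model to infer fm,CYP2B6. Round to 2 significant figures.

0.89

Let fm be the CYP2B6 fraction. New clearance relative to baseline = fm × 0.03 + (1 − fm).
AUC ratio = 1 / (new CL fraction), so new CL fraction = 1 / 7.32 = 0.1366.
fm × 0.03 + 1 − fm = 0.1366  ⇒  fm × (0.03 − 1) = −0.8634  ⇒  fm = 0.89.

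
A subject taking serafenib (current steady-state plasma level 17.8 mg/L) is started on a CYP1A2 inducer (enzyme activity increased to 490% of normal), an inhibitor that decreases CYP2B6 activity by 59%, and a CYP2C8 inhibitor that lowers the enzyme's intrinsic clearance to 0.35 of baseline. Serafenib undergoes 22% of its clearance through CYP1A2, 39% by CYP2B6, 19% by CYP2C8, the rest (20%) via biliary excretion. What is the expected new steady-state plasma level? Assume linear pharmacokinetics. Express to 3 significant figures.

11.8 mg/L

CYP1A2: 0.22 × 4.9 = 1.078
CYP2B6: 0.39 × 0.41 = 0.1599
CYP2C8: 0.19 × 0.35 = 0.0665
Other: 0.2 (unchanged)
CL_new/CL_old = 1.078 + 0.1599 + 0.0665 + 0.2 = 1.5044.
Dividing the baseline by the relative clearance: 17.8 / 1.5044 = 11.8 mg/L.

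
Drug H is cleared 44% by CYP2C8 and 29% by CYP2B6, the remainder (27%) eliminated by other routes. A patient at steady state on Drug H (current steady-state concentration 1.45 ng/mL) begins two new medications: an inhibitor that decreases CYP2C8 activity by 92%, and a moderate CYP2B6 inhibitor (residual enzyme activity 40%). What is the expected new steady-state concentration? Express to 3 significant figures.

3.44 ng/mL

The CYP2C8 pathway (44% of clearance) is reduced to 0.08× activity: 0.44 × 0.08 = 0.0352.
The CYP2B6 pathway (29% of clearance) is reduced to 0.4× activity: 0.29 × 0.4 = 0.116.
Non-CYP routes (27%) are unchanged.
CL_new/CL_old = 0.0352 + 0.116 + 0.27 = 0.4212.
Dividing the baseline by the relative clearance: 1.45 / 0.4212 = 3.44 ng/mL.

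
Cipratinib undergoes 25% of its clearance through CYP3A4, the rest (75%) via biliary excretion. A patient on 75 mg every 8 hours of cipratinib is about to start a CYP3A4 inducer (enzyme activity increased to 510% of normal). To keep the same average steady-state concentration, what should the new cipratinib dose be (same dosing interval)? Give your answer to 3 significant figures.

152 mg

CYP3A4: 0.25 × 5.1 = 1.275
Other: 0.75 (unchanged)
Relative clearance = 1.275 + 0.75 = 2.025.
To maintain the same steady-state level, dose must scale with clearance: new dose = 75 × 2.025 = 152 mg.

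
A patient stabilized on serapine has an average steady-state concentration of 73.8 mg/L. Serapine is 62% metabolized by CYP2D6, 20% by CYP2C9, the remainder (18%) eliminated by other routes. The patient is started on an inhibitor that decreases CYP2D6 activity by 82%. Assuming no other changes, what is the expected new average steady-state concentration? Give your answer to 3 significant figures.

The CYP2D6 pathway (62% of clearance) falls to 0.18× activity: 0.62 × 0.18 = 0.1116.
CYP2C9 (20%) and the residual 18% are unaffected.
CL_new/CL_old = 0.1116 + 0.2 + 0.18 = 0.4916.
New average steady-state concentration = baseline ÷ relative clearance = 73.8 / 0.4916 = 150 mg/L.

150 mg/L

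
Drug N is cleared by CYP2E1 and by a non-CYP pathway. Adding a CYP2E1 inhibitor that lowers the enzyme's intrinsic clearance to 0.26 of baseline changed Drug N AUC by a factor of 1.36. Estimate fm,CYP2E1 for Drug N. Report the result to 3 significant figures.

CL'/CL = 1 / 1.36 = 0.7353
0.26·fm + (1 − fm) = 0.7353
fm = (0.7353 − 1) / (0.26 − 1) = 0.358

0.358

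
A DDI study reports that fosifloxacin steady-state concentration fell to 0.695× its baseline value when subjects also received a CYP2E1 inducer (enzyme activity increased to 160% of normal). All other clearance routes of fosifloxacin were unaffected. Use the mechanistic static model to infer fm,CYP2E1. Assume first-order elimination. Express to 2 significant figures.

Write x for the fraction cleared via CYP2E1. The observed steady-state concentration change means clearance rose to 1/0.695 = 1.439 of baseline.
Only the CYP2E1 route changed, so 1.439 = x·1.6 + (1 − x), giving x = 0.73.

0.73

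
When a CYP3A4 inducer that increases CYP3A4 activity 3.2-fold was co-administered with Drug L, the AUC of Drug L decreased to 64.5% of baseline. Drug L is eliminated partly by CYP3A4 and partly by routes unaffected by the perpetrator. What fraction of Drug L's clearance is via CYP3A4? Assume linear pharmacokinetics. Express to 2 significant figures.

0.25

CL'/CL = 1 / 0.645 = 1.55
3.2·fm + (1 − fm) = 1.55
fm = (1.55 − 1) / (3.2 − 1) = 0.25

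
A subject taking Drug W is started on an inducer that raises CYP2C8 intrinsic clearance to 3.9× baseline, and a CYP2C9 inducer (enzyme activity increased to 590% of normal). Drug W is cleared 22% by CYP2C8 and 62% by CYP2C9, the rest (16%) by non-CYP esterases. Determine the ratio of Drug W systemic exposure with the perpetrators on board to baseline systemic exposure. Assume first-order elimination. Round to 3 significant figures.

0.214

The CYP2C8 pathway (22% of clearance) rises to 3.9× activity: 0.22 × 3.9 = 0.858.
The CYP2C9 pathway (62% of clearance) is boosted to 5.9× activity: 0.62 × 5.9 = 3.658.
Non-CYP routes (16%) are unchanged.
New clearance relative to baseline: 0.858 + 3.658 + 0.16 = 4.676.
Because systemic exposure varies inversely with clearance, the combined effect is 1 / 4.676 = 0.214.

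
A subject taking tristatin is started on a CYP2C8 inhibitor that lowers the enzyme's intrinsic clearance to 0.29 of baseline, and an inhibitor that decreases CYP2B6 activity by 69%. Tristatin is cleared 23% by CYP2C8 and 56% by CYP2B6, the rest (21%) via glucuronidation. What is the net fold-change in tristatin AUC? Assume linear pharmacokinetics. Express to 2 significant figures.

The CYP2C8 pathway (23% of clearance) falls to 0.29× activity: 0.23 × 0.29 = 0.0667.
The CYP2B6 pathway (56% of clearance) is reduced to 0.31× activity: 0.56 × 0.31 = 0.1736.
Non-CYP routes (21%) are unchanged.
New clearance relative to baseline: 0.0667 + 0.1736 + 0.21 = 0.4503.
Because AUC varies inversely with clearance, the combined effect is 1 / 0.4503 = 2.2.

2.2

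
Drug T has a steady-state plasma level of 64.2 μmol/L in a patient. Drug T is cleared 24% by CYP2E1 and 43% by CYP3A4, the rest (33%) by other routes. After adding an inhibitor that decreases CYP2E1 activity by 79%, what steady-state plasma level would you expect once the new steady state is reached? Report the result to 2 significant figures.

The CYP2E1 pathway (24% of clearance) falls to 0.21× activity: 0.24 × 0.21 = 0.0504.
CYP3A4 (43%) and the residual 33% are unaffected.
New clearance relative to baseline: 0.0504 + 0.43 + 0.33 = 0.8104.
With dosing unchanged, steady-state plasma level scales as 1/CL: 64.2 / 0.8104 = 79 μmol/L.

79 μmol/L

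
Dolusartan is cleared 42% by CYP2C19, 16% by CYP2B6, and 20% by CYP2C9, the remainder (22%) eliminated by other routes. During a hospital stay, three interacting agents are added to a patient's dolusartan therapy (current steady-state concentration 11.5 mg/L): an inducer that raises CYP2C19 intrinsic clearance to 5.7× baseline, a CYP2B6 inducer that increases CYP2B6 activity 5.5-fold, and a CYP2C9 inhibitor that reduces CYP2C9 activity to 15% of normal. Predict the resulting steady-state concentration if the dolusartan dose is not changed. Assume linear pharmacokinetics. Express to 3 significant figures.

3.26 mg/L

The CYP2C19 pathway (42% of clearance) increases to 5.7× activity: 0.42 × 5.7 = 2.394.
The CYP2B6 pathway (16% of clearance) is boosted to 5.5× activity: 0.16 × 5.5 = 0.88.
The CYP2C9 pathway (20% of clearance) is reduced to 0.15× activity: 0.2 × 0.15 = 0.03.
Non-CYP routes (22%) are unchanged.
Relative clearance = 2.394 + 0.88 + 0.03 + 0.22 = 3.524.
Dividing the baseline by the relative clearance: 11.5 / 3.524 = 3.26 mg/L.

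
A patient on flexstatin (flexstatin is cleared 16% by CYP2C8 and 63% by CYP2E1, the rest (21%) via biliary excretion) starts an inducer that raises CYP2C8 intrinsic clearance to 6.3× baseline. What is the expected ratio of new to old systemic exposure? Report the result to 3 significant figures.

CYP2C8: 0.16 × 6.3 = 1.008
CYP2E1: 0.63 (unchanged)
Other: 0.21 (unchanged)
CL_new/CL_old = 1.008 + 0.63 + 0.21 = 1.848.
Systemic exposure is inversely proportional to clearance, so the fold-change is 1 / 1.848 = 0.541.

0.541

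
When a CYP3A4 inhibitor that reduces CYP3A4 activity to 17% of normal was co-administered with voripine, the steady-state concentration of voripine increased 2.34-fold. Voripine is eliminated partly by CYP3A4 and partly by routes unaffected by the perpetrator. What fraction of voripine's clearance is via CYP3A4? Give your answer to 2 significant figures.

Write x for the fraction cleared via CYP3A4. The observed steady-state concentration change means clearance fell to 1/2.34 = 0.4274 of baseline.
Setting x·0.17 + (1 − x) = 0.4274 and solving: x = (0.4274 − 1)/(0.17 − 1) = 0.69.

0.69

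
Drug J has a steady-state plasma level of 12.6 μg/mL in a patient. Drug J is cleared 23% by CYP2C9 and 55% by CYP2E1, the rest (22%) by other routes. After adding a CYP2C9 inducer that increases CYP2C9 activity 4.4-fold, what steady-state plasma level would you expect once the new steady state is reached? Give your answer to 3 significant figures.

7.07 μg/mL

The CYP2C9 pathway (23% of clearance) rises to 4.4× activity: 0.23 × 4.4 = 1.012.
CYP2E1 (55%) and the residual 22% are unaffected.
New clearance relative to baseline: 1.012 + 0.55 + 0.22 = 1.782.
Steady-state plasma level ∝ 1/CL, so new value = 12.6 / 1.782 = 7.07 μg/mL.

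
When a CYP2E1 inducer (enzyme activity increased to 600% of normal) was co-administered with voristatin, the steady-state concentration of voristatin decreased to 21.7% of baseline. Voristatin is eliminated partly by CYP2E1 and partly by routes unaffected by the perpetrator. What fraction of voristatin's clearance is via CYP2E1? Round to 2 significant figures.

0.72

Let fm be the CYP2E1 fraction. New clearance relative to baseline = fm × 6 + (1 − fm).
Steady-state concentration ratio = 1 / (new CL fraction), so new CL fraction = 1 / 0.217 = 4.608.
fm × 6 + 1 − fm = 4.608  ⇒  fm × (6 − 1) = 3.608  ⇒  fm = 0.72.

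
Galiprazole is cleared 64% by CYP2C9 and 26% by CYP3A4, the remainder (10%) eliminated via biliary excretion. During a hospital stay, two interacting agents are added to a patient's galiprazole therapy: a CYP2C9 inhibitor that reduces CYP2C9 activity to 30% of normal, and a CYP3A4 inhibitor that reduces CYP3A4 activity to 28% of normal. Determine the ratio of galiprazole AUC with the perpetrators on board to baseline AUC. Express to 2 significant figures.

2.7

The CYP2C9 pathway (64% of clearance) is reduced to 0.3× activity: 0.64 × 0.3 = 0.192.
The CYP3A4 pathway (26% of clearance) is reduced to 0.28× activity: 0.26 × 0.28 = 0.0728.
The remaining 10% of clearance is unaffected.
Relative clearance = 0.192 + 0.0728 + 0.1 = 0.3648.
AUC ∝ 1/CL: fold-change = 1 / 0.3648 = 2.7.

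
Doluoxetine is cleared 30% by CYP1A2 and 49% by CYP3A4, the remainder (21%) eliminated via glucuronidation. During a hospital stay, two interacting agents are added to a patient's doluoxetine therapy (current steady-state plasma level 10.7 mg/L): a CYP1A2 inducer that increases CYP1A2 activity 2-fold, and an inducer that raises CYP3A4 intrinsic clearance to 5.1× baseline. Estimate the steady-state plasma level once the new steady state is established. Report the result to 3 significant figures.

The CYP1A2 pathway (30% of clearance) increases to 2× activity: 0.3 × 2 = 0.6.
The CYP3A4 pathway (49% of clearance) is boosted to 5.1× activity: 0.49 × 5.1 = 2.499.
Non-CYP routes (21%) are unchanged.
Relative clearance = 0.6 + 2.499 + 0.21 = 3.309.
Steady-state plasma level ∝ 1/CL: new value = 10.7 / 3.309 = 3.23 mg/L.

3.23 mg/L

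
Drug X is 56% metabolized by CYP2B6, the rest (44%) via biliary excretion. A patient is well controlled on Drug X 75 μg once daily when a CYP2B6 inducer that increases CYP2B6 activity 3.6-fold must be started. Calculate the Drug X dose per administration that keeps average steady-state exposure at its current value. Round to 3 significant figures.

The CYP2B6 pathway (56% of clearance) increases to 3.6× activity: 0.56 × 3.6 = 2.016.
Non-CYP routes (44%) are unchanged.
CL_new/CL_old = 2.016 + 0.44 = 2.456.
Exposure is unchanged when dose changes in proportion to clearance. New dose = 75 μg × 2.456 = 184 μg.

184 μg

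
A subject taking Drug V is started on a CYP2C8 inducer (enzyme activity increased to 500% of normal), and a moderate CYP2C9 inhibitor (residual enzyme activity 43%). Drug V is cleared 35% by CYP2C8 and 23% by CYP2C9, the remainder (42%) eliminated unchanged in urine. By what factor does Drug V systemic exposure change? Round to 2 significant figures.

The CYP2C8 pathway (35% of clearance) rises to 5× activity: 0.35 × 5 = 1.75.
The CYP2C9 pathway (23% of clearance) is reduced to 0.43× activity: 0.23 × 0.43 = 0.0989.
Non-CYP routes (42%) are unchanged.
Relative clearance = 1.75 + 0.0989 + 0.42 = 2.2689.
Systemic exposure ∝ 1/CL: fold-change = 1 / 2.2689 = 0.44.

0.44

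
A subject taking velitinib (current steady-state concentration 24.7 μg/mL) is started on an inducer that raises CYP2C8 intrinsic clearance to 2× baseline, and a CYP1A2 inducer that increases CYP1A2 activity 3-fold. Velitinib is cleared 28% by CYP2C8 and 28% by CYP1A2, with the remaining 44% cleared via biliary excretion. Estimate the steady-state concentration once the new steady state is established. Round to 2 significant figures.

13 μg/mL

The CYP2C8 pathway (28% of clearance) rises to 2× activity: 0.28 × 2 = 0.56.
The CYP1A2 pathway (28% of clearance) increases to 3× activity: 0.28 × 3 = 0.84.
Non-CYP routes (44%) are unchanged.
CL_new/CL_old = 0.56 + 0.84 + 0.44 = 1.84.
New steady-state concentration = 24.7 / 1.84 = 13 μg/mL (concentration scales inversely with clearance).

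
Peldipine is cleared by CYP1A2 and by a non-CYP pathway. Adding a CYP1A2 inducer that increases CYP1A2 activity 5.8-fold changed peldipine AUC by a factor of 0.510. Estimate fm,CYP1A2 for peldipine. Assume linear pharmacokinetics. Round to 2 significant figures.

0.20

CL'/CL = 1 / 0.510 = 1.961
5.8·fm + (1 − fm) = 1.961
fm = (1.961 − 1) / (5.8 − 1) = 0.20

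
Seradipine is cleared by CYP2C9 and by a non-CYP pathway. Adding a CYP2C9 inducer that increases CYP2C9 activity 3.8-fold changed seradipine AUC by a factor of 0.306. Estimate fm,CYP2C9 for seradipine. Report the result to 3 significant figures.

0.810

Write x for the fraction cleared via CYP2C9. The observed AUC change means clearance rose to 1/0.306 = 3.268 of baseline.
Setting x·3.8 + (1 − x) = 3.268 and solving: x = (3.268 − 1)/(3.8 − 1) = 0.810.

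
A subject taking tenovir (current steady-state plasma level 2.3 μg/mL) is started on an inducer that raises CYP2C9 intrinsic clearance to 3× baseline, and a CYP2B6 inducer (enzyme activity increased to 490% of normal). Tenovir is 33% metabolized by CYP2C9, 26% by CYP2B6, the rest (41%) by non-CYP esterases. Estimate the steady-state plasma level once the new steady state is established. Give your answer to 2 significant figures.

0.86 μg/mL

The CYP2C9 pathway (33% of clearance) rises to 3× activity: 0.33 × 3 = 0.99.
The CYP2B6 pathway (26% of clearance) increases to 4.9× activity: 0.26 × 4.9 = 1.274.
The remaining 41% of clearance is unaffected.
Relative clearance = 0.99 + 1.274 + 0.41 = 2.674.
Dividing the baseline by the relative clearance: 2.3 / 2.674 = 0.86 μg/mL.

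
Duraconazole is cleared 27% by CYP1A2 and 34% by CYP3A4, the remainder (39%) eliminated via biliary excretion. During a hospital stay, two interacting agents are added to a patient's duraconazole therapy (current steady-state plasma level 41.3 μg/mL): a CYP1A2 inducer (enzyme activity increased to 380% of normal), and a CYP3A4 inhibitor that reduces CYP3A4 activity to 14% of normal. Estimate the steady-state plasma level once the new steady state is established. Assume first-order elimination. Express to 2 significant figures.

The CYP1A2 pathway (27% of clearance) increases to 3.8× activity: 0.27 × 3.8 = 1.026.
The CYP3A4 pathway (34% of clearance) falls to 0.14× activity: 0.34 × 0.14 = 0.0476.
Non-CYP routes (39%) are unchanged.
CL_new/CL_old = 1.026 + 0.0476 + 0.39 = 1.4636.
Steady-state plasma level ∝ 1/CL: new value = 41.3 / 1.4636 = 28 μg/mL.

28 μg/mL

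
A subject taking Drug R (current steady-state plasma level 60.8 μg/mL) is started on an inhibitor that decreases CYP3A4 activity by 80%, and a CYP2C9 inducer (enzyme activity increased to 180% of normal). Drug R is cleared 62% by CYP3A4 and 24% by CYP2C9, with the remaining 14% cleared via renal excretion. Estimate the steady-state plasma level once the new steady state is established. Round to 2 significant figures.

87 μg/mL

CYP3A4: 0.62 × 0.2 = 0.124
CYP2C9: 0.24 × 1.8 = 0.432
Other: 0.14 (unchanged)
Relative clearance = 0.124 + 0.432 + 0.14 = 0.696.
Dividing the baseline by the relative clearance: 60.8 / 0.696 = 87 μg/mL.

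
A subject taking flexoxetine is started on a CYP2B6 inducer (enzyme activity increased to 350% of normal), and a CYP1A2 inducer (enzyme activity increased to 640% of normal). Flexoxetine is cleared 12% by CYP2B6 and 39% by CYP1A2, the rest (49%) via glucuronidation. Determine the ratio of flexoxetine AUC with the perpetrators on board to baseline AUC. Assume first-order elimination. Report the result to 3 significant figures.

CYP2B6: 0.12 × 3.5 = 0.42
CYP1A2: 0.39 × 6.4 = 2.496
Other: 0.49 (unchanged)
Relative clearance = 0.42 + 2.496 + 0.49 = 3.406.
Because AUC varies inversely with clearance, the combined effect is 1 / 3.406 = 0.294.

0.294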